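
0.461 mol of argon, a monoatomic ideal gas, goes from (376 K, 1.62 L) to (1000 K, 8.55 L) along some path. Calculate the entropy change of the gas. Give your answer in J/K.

Entropy is a state function: ΔS = nC_V ln(T₂/T₁) + nR ln(V₂/V₁), with C_V = 3R/2 = 12.47 J mol⁻¹ K⁻¹ for a monoatomic ideal gas.
ΔS = 0.461 × [12.47 × ln(1000/376) + 8.314 × ln(8.55/1.62)] = 12 J/K.

ΔS = 12 J/K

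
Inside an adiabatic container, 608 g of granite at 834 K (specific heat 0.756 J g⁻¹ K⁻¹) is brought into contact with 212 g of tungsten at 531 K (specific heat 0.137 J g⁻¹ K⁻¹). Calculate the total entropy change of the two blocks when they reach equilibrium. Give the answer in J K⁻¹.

Energy balance: T_f = (m₁c₁T₁ + m₂c₂T₂)/(m₁c₁ + m₂c₂) = 815.99 K.
ΔS₁ = m₁c₁ ln(T_f/T₁) = 459.648 × ln(815.99/834) = -10.034 J/K.
ΔS₂ = m₂c₂ ln(T_f/T₂) = 29.044 × ln(815.99/531) = 12.479 J/K.
ΔS_total = -10.034 + 12.479 = 2.44 J/K.

ΔS_total = 2.44 J/K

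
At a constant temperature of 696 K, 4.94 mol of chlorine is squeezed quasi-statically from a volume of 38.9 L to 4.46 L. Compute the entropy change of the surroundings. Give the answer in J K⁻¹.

For an isothermal ideal gas ΔS_gas = nR ln(V₂/V₁) = 4.94 × 8.314 × ln(4.46/38.9) = -89 J/K.
The process is reversible, so ΔS_surr = −ΔS_gas = 89 J/K and ΔS_universe = 0.

ΔS_surr = 89 J/K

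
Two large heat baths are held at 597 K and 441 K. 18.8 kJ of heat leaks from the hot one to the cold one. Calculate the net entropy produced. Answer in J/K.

ΔS_total = 11.1 J/K

ΔS_hot = −Q/T_H = −18800/597 = -31.49 J/K and ΔS_cold = +Q/T_C = 18800/441 = 42.63 J/K.
ΔS_total = -31.49 + 42.63 = 11.1 J/K, positive as the second law requires.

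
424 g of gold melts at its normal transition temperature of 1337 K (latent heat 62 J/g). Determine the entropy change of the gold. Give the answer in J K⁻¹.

Heat absorbed by the substance: Q = mL = 424 × 62 = 26288 J.
At constant T, ΔS = Q_rev/T = 26288 / 1337 = 19.7 J/K.

ΔS = 19.7 J/K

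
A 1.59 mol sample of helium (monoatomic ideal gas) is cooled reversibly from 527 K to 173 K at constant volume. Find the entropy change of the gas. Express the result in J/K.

At constant volume, ΔS = nC_V ln(T₂/T₁) with C_V = 3R/2 = 12.47 J mol⁻¹ K⁻¹.
ΔS = 1.59 × 12.47 × ln(173/527) = -22.1 J/K.

ΔS = -22.1 J/K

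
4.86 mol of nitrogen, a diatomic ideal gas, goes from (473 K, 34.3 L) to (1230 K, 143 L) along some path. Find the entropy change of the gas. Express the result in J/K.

Entropy is a state function: ΔS = nC_V ln(T₂/T₁) + nR ln(V₂/V₁), with C_V = 5R/2 = 20.79 J mol⁻¹ K⁻¹ for a diatomic ideal gas.
ΔS = 4.86 × [20.79 × ln(1230/473) + 8.314 × ln(143/34.3)] = 154 J/K.

ΔS = 154 J/K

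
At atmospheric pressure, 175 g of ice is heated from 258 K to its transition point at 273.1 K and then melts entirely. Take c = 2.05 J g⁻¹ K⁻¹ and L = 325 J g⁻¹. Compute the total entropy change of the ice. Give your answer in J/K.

ΔS = 229 J/K

Warming step: ΔS₁ = m c ln(T_tr/T_i) = 175 × 2.05 × ln(273.1/258) = 20.41 J/K.
Phase change: ΔS₂ = +mL/T_tr = 175 × 325 / 273.1 = 208.3 J/K.
ΔS_total = (20.41) + (208.3) = 229 J/K.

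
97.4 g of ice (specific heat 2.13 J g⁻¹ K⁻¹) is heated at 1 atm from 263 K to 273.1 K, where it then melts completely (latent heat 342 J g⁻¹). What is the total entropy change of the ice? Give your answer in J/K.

ΔS = 130 J/K

Warming step: ΔS₁ = m c ln(T_tr/T_i) = 97.4 × 2.13 × ln(273.1/263) = 7.818 J/K.
Phase change: ΔS₂ = +mL/T_tr = 97.4 × 342 / 273.1 = 122 J/K.
ΔS_total = (7.818) + (122) = 130 J/K.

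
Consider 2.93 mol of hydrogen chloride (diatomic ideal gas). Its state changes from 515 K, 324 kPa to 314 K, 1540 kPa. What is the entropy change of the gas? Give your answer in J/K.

ΔS = -80.2 J/K

ΔS = nC_p ln(T₂/T₁) − nR ln(P₂/P₁), with C_p = 7R/2 = 29.1 J mol⁻¹ K⁻¹ for a diatomic ideal gas.
ΔS = 2.93 × [29.1 × ln(314/515) − 8.314 × ln(1540/324)] = -80.2 J/K.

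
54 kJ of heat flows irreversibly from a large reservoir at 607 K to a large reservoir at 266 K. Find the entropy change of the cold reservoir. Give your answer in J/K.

The cold reservoir gains heat Q, so ΔS_cold = +Q/T_C = 54000/266 = 203 J/K.

ΔS_cold = 203 J/K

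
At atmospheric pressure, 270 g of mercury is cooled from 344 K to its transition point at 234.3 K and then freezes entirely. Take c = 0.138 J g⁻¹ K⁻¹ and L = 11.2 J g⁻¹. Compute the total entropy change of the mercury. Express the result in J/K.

ΔS = -27.2 J/K

Cooling step: ΔS₁ = m c ln(T_tr/T_i) = 270 × 0.138 × ln(234.3/344) = -14.31 J/K.
Phase change: ΔS₂ = −mL/T_tr = −270 × 11.2 / 234.3 = -12.91 J/K.
ΔS_total = (-14.31) + (-12.91) = -27.2 J/K.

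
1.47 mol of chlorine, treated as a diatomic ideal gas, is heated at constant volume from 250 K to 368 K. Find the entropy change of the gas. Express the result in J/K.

ΔS = 11.8 J/K

At constant volume, ΔS = nC_V ln(T₂/T₁) with C_V = 5R/2 = 20.79 J mol⁻¹ K⁻¹.
ΔS = 1.47 × 20.79 × ln(368/250) = 11.8 J/K.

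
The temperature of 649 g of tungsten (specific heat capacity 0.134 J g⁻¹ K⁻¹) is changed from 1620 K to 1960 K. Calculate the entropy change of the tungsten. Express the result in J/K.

ΔS = 16.6 J/K

ΔS = ∫dQ_rev/T = m c ln(T₂/T₁) = 649 × 0.134 × ln(1960/1620) = 16.6 J/K.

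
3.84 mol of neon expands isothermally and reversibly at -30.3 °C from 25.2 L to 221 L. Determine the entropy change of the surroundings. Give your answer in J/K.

ΔS_surr = -69.3 J/K

For an isothermal ideal gas ΔS_gas = nR ln(V₂/V₁) = 3.84 × 8.314 × ln(221/25.2) = 69.3 J/K.
The process is reversible, so ΔS_surr = −ΔS_gas = -69.3 J/K and ΔS_universe = 0.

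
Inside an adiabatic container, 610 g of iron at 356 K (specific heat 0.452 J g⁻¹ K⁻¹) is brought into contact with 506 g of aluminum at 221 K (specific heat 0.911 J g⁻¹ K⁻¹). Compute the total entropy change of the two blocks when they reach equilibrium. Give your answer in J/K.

ΔS_total = 20.2 J/K

Energy balance: T_f = (m₁c₁T₁ + m₂c₂T₂)/(m₁c₁ + m₂c₂) = 271.53 K.
ΔS₁ = m₁c₁ ln(T_f/T₁) = 275.72 × ln(271.53/356) = -74.68 J/K.
ΔS₂ = m₂c₂ ln(T_f/T₂) = 460.966 × ln(271.53/221) = 94.91 J/K.
ΔS_total = -74.68 + 94.91 = 20.2 J/K.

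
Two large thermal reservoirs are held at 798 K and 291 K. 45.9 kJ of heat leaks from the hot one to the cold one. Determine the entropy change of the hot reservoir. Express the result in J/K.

The hot reservoir loses heat Q, so ΔS_hot = −Q/T_H = −45900/798 = -57.5 J/K.

ΔS_hot = -57.5 J/K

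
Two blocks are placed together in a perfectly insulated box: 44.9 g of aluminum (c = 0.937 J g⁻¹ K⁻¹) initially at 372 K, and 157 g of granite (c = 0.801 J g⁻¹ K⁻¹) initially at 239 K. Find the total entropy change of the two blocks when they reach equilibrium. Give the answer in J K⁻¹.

Energy balance: T_f = (m₁c₁T₁ + m₂c₂T₂)/(m₁c₁ + m₂c₂) = 272.34 K.
ΔS₁ = m₁c₁ ln(T_f/T₁) = 42.0713 × ln(272.34/372) = -13.12 J/K.
ΔS₂ = m₂c₂ ln(T_f/T₂) = 125.757 × ln(272.34/239) = 16.42 J/K.
ΔS_total = -13.12 + 16.42 = 3.3 J/K.

ΔS_total = 3.3 J/K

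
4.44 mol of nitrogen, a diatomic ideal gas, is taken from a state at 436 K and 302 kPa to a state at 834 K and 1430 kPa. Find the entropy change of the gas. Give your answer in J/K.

ΔS = 26.4 J/K

ΔS = nC_p ln(T₂/T₁) − nR ln(P₂/P₁), with C_p = 7R/2 = 29.1 J mol⁻¹ K⁻¹ for a diatomic ideal gas.
ΔS = 4.44 × [29.1 × ln(834/436) − 8.314 × ln(1430/302)] = 26.4 J/K.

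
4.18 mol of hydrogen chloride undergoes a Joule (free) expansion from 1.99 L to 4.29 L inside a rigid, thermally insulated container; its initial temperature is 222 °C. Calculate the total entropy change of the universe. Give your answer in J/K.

For an ideal gas in free expansion Q = 0 and W = 0, so T is unchanged.
Entropy is a state function; using a reversible isothermal path, ΔS_gas = nR ln(V₂/V₁) = 4.18 × 8.314 × ln(4.29/1.99) = 26.7 J/K.
The insulated surroundings exchange no heat, so ΔS_surr = 0 and ΔS_universe = ΔS_gas.

ΔS_universe = 26.7 J/K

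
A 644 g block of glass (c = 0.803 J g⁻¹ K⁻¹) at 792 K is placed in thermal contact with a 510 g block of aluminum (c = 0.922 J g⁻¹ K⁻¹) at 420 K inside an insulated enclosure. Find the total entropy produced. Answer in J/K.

Energy balance: T_f = (m₁c₁T₁ + m₂c₂T₂)/(m₁c₁ + m₂c₂) = 614.84 K.
ΔS₁ = m₁c₁ ln(T_f/T₁) = 517.132 × ln(614.84/792) = -130.9 J/K.
ΔS₂ = m₂c₂ ln(T_f/T₂) = 470.22 × ln(614.84/420) = 179.2 J/K.
ΔS_total = -130.9 + 179.2 = 48.3 J/K.

ΔS_total = 48.3 J/K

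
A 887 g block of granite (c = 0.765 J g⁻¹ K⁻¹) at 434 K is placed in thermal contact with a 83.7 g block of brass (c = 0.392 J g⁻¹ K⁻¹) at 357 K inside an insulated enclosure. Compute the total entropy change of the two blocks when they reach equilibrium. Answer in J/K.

Energy balance: T_f = (m₁c₁T₁ + m₂c₂T₂)/(m₁c₁ + m₂c₂) = 430.45 K.
ΔS₁ = m₁c₁ ln(T_f/T₁) = 678.555 × ln(430.45/434) = -5.576 J/K.
ΔS₂ = m₂c₂ ln(T_f/T₂) = 32.8104 × ln(430.45/357) = 6.139 J/K.
ΔS_total = -5.576 + 6.139 = 0.563 J/K.

ΔS_total = 0.563 J/K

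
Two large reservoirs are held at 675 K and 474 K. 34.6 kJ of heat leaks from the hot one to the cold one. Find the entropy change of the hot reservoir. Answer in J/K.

ΔS_hot = -51.3 J/K

The hot reservoir loses heat Q, so ΔS_hot = −Q/T_H = −34600/675 = -51.3 J/K.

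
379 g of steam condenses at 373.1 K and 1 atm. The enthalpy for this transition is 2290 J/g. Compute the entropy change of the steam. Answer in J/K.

Heat released by the substance: Q = −mL = −379 × 2290 = −867910 J.
At constant T, ΔS = Q_rev/T = −867910 / 373.1 = -2330 J/K.

ΔS = -2330 J/K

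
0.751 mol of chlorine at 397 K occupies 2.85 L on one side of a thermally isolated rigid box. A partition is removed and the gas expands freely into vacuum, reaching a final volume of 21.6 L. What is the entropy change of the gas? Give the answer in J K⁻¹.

ΔS_gas = 12.6 J/K

No heat is exchanged and no work is done, so the ideal-gas temperature stays constant.
Entropy is a state function; using a reversible isothermal path, ΔS_gas = nR ln(V₂/V₁) = 0.751 × 8.314 × ln(21.6/2.85) = 12.6 J/K.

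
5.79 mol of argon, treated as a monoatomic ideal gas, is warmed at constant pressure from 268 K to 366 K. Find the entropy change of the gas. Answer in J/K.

At constant pressure, ΔS = nC_p ln(T₂/T₁) with C_p = 5R/2 = 20.79 J mol⁻¹ K⁻¹.
ΔS = 5.79 × 20.79 × ln(366/268) = 37.5 J/K.

ΔS = 37.5 J/K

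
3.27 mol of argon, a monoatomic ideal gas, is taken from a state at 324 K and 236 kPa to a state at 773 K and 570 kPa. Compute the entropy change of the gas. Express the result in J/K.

ΔS = 35.1 J/K

ΔS = nC_p ln(T₂/T₁) − nR ln(P₂/P₁), with C_p = 5R/2 = 20.79 J mol⁻¹ K⁻¹ for a monoatomic ideal gas.
ΔS = 3.27 × [20.79 × ln(773/324) − 8.314 × ln(570/236)] = 35.1 J/K.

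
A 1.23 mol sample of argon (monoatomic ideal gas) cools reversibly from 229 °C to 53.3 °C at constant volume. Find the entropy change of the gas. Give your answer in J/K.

ΔS = -6.61 J/K

In kelvin: T₁ = 502.15 K, T₂ = 326.45 K. At constant volume, ΔS = nC_V ln(T₂/T₁) with C_V = 3R/2 = 12.47 J mol⁻¹ K⁻¹.
ΔS = 1.23 × 12.47 × ln(326.45/502.15) = -6.61 J/K.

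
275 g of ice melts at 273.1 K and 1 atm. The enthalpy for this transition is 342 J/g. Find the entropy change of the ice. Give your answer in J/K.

Heat absorbed by the substance: Q = mL = 275 × 342 = 94050 J.
At constant T, ΔS = Q_rev/T = 94050 / 273.1 = 344 J/K.

ΔS = 344 J/K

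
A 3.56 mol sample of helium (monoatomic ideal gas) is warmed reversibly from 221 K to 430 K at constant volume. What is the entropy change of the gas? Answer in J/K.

ΔS = 29.6 J/K

At constant volume, ΔS = nC_V ln(T₂/T₁) with C_V = 3R/2 = 12.47 J mol⁻¹ K⁻¹.
ΔS = 3.56 × 12.47 × ln(430/221) = 29.6 J/K.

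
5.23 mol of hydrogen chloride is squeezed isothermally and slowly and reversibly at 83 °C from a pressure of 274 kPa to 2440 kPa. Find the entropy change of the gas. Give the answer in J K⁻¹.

ΔS_gas = -95.1 J/K

For an isothermal ideal gas ΔS_gas = nR ln(P₁/P₂) = 5.23 × 8.314 × ln(274/2440) = -95.1 J/K.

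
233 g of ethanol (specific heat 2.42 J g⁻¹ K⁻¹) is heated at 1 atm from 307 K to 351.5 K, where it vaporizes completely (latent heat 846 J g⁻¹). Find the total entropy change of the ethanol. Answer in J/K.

Warming step: ΔS₁ = m c ln(T_tr/T_i) = 233 × 2.42 × ln(351.5/307) = 76.33 J/K.
Phase change: ΔS₂ = +mL/T_tr = 233 × 846 / 351.5 = 560.8 J/K.
ΔS_total = (76.33) + (560.8) = 637 J/K.

ΔS = 637 J/K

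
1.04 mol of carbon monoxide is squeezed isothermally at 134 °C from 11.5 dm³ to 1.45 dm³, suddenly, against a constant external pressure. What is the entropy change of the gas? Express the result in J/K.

ΔS_gas = -17.9 J/K

Entropy is a state function, so ΔS_gas depends only on the end states.
For an isothermal ideal gas ΔS_gas = nR ln(V₂/V₁) = 1.04 × 8.314 × ln(1.45/11.5) = -17.9 J/K.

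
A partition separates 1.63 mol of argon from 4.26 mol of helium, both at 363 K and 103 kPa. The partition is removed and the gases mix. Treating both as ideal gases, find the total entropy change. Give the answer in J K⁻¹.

Mole fractions: x_A = 1.63/5.89 = 0.277, x_B = 0.723.
ΔS_mix = −R(n_A ln x_A + n_B ln x_B) = −8.314 × (1.63 ln 0.277 + 4.26 ln 0.723) = 28.9 J/K.

ΔS_mix = 28.9 J/K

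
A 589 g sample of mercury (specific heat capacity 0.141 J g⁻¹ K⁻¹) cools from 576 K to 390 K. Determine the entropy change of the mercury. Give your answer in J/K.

ΔS = -32.4 J/K

ΔS = ∫dQ_rev/T = m c ln(T₂/T₁) = 589 × 0.141 × ln(390/576) = -32.4 J/K.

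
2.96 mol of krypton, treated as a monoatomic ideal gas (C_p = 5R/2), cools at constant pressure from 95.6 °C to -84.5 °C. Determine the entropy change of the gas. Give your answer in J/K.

In kelvin: T₁ = 368.75 K, T₂ = 188.65 K. At constant pressure, ΔS = nC_p ln(T₂/T₁) with C_p = 5R/2 = 20.79 J mol⁻¹ K⁻¹.
ΔS = 2.96 × 20.79 × ln(188.65/368.75) = -41.2 J/K.

ΔS = -41.2 J/K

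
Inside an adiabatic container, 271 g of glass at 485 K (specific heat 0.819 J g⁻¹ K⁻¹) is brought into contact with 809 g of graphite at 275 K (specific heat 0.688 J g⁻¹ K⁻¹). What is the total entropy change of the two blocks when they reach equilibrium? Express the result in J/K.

Energy balance: T_f = (m₁c₁T₁ + m₂c₂T₂)/(m₁c₁ + m₂c₂) = 334.87 K.
ΔS₁ = m₁c₁ ln(T_f/T₁) = 221.949 × ln(334.87/485) = -82.21 J/K.
ΔS₂ = m₂c₂ ln(T_f/T₂) = 556.592 × ln(334.87/275) = 109.6 J/K.
ΔS_total = -82.21 + 109.6 = 27.4 J/K.

ΔS_total = 27.4 J/K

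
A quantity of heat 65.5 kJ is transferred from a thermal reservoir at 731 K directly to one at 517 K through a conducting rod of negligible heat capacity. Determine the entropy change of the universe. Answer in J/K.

ΔS_total = 37.1 J/K

ΔS_hot = −Q/T_H = −65500/731 = -89.6 J/K and ΔS_cold = +Q/T_C = 65500/517 = 126.7 J/K.
ΔS_total = -89.6 + 126.7 = 37.1 J/K, positive as the second law requires.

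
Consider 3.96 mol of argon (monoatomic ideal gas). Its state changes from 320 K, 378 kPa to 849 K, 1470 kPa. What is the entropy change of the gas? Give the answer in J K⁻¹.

ΔS = nC_p ln(T₂/T₁) − nR ln(P₂/P₁), with C_p = 5R/2 = 20.79 J mol⁻¹ K⁻¹ for a monoatomic ideal gas.
ΔS = 3.96 × [20.79 × ln(849/320) − 8.314 × ln(1470/378)] = 35.6 J/K.

ΔS = 35.6 J/K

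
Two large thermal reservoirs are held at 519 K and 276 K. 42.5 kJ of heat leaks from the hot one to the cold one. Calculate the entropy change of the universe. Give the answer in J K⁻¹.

ΔS_hot = −Q/T_H = −42500/519 = -81.89 J/K and ΔS_cold = +Q/T_C = 42500/276 = 154 J/K.
ΔS_total = -81.89 + 154 = 72.1 J/K, positive as the second law requires.

ΔS_total = 72.1 J/K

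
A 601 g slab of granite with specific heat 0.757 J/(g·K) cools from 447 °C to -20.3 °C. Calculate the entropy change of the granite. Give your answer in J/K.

ΔS = -476 J/K

In kelvin: T₁ = 720.15 K, T₂ = 252.85 K. ΔS = ∫dQ_rev/T = m c ln(T₂/T₁) = 601 × 0.757 × ln(252.85/720.15) = -476 J/K.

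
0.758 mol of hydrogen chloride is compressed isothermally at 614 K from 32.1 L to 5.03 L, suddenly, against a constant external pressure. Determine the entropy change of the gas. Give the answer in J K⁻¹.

ΔS_gas = -11.7 J/K

Entropy is a state function, so ΔS_gas depends only on the end states.
For an isothermal ideal gas ΔS_gas = nR ln(V₂/V₁) = 0.758 × 8.314 × ln(5.03/32.1) = -11.7 J/K.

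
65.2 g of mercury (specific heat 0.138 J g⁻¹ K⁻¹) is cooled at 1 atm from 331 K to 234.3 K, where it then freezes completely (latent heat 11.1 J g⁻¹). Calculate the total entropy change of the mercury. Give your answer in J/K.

Cooling step: ΔS₁ = m c ln(T_tr/T_i) = 65.2 × 0.138 × ln(234.3/331) = -3.109 J/K.
Phase change: ΔS₂ = −mL/T_tr = −65.2 × 11.1 / 234.3 = -3.089 J/K.
ΔS_total = (-3.109) + (-3.089) = -6.2 J/K.

ΔS = -6.2 J/K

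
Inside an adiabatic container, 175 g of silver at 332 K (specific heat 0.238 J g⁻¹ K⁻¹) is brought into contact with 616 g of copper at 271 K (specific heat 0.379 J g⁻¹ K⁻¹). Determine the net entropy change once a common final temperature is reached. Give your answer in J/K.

ΔS_total = 0.763 J/K

Energy balance: T_f = (m₁c₁T₁ + m₂c₂T₂)/(m₁c₁ + m₂c₂) = 280.23 K.
ΔS₁ = m₁c₁ ln(T_f/T₁) = 41.65 × ln(280.23/332) = -7.06 J/K.
ΔS₂ = m₂c₂ ln(T_f/T₂) = 233.464 × ln(280.23/271) = 7.823 J/K.
ΔS_total = -7.06 + 7.823 = 0.763 J/K.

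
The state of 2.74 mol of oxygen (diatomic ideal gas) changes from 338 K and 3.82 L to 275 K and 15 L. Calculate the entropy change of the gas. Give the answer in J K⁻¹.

Entropy is a state function: ΔS = nC_V ln(T₂/T₁) + nR ln(V₂/V₁), with C_V = 5R/2 = 20.79 J mol⁻¹ K⁻¹ for a diatomic ideal gas.
ΔS = 2.74 × [20.79 × ln(275/338) + 8.314 × ln(15/3.82)] = 19.4 J/K.

ΔS = 19.4 J/K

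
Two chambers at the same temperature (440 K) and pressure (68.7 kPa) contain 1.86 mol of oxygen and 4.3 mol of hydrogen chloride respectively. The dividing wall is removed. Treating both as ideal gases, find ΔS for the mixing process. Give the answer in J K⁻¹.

ΔS_mix = 31.4 J/K

Mole fractions: x_A = 1.86/6.16 = 0.302, x_B = 0.698.
ΔS_mix = −R(n_A ln x_A + n_B ln x_B) = −8.314 × (1.86 ln 0.302 + 4.3 ln 0.698) = 31.4 J/K.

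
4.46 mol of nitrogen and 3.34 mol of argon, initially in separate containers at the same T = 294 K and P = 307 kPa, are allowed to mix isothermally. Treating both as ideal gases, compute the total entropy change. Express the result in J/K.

ΔS_mix = 44.3 J/K

Mole fractions: x_A = 4.46/7.8 = 0.572, x_B = 0.428.
ΔS_mix = −R(n_A ln x_A + n_B ln x_B) = −8.314 × (4.46 ln 0.572 + 3.34 ln 0.428) = 44.3 J/K.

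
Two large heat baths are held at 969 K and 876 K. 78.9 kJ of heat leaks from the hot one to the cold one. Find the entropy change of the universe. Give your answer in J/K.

ΔS_hot = −Q/T_H = −78900/969 = -81.424 J/K and ΔS_cold = +Q/T_C = 78900/876 = 90.068 J/K.
ΔS_total = -81.424 + 90.068 = 8.64 J/K, positive as the second law requires.

ΔS_total = 8.64 J/K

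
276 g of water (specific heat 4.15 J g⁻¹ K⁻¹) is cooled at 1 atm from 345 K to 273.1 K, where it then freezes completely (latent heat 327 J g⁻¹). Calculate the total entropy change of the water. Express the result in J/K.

ΔS = -598 J/K

Cooling step: ΔS₁ = m c ln(T_tr/T_i) = 276 × 4.15 × ln(273.1/345) = -267.7 J/K.
Phase change: ΔS₂ = −mL/T_tr = −276 × 327 / 273.1 = -330.5 J/K.
ΔS_total = (-267.7) + (-330.5) = -598 J/K.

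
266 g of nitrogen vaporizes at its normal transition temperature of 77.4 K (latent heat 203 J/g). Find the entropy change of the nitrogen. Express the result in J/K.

Heat absorbed by the substance: Q = mL = 266 × 203 = 53998 J.
At constant T, ΔS = Q_rev/T = 53998 / 77.4 = 698 J/K.

ΔS = 698 J/K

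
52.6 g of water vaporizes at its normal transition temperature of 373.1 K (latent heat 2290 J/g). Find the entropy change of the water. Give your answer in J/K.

ΔS = 323 J/K

Heat absorbed by the substance: Q = mL = 52.6 × 2290 = 120454 J.
At constant T, ΔS = Q_rev/T = 120454 / 373.1 = 323 J/K.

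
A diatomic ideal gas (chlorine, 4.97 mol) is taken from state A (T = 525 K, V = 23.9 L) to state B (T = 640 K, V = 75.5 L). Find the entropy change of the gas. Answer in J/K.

ΔS = 68 J/K

Entropy is a state function: ΔS = nC_V ln(T₂/T₁) + nR ln(V₂/V₁), with C_V = 5R/2 = 20.79 J mol⁻¹ K⁻¹ for a diatomic ideal gas.
ΔS = 4.97 × [20.79 × ln(640/525) + 8.314 × ln(75.5/23.9)] = 68 J/K.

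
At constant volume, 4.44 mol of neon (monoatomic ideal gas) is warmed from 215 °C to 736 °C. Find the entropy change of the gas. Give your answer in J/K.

ΔS = 40.2 J/K

In kelvin: T₁ = 488.15 K, T₂ = 1009.15 K. At constant volume, ΔS = nC_V ln(T₂/T₁) with C_V = 3R/2 = 12.47 J mol⁻¹ K⁻¹.
ΔS = 4.44 × 12.47 × ln(1009.15/488.15) = 40.2 J/K.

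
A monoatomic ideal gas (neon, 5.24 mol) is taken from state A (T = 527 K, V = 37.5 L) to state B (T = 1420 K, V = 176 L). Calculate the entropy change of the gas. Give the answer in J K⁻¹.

Entropy is a state function: ΔS = nC_V ln(T₂/T₁) + nR ln(V₂/V₁), with C_V = 3R/2 = 12.47 J mol⁻¹ K⁻¹ for a monoatomic ideal gas.
ΔS = 5.24 × [12.47 × ln(1420/527) + 8.314 × ln(176/37.5)] = 132 J/K.

ΔS = 132 J/K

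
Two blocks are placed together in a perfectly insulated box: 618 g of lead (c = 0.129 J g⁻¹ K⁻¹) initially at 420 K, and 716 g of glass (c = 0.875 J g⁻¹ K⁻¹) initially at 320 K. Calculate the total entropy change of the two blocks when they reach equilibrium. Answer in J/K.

ΔS_total = 2.8 J/K

Energy balance: T_f = (m₁c₁T₁ + m₂c₂T₂)/(m₁c₁ + m₂c₂) = 331.29 K.
ΔS₁ = m₁c₁ ln(T_f/T₁) = 79.722 × ln(331.29/420) = -18.92 J/K.
ΔS₂ = m₂c₂ ln(T_f/T₂) = 626.5 × ln(331.29/320) = 21.72 J/K.
ΔS_total = -18.92 + 21.72 = 2.8 J/K.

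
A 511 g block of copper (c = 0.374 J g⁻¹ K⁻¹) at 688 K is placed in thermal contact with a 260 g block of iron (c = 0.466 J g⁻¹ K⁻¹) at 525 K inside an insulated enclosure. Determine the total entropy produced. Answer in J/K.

Energy balance: T_f = (m₁c₁T₁ + m₂c₂T₂)/(m₁c₁ + m₂c₂) = 624.76 K.
ΔS₁ = m₁c₁ ln(T_f/T₁) = 191.114 × ln(624.76/688) = -18.43 J/K.
ΔS₂ = m₂c₂ ln(T_f/T₂) = 121.16 × ln(624.76/525) = 21.08 J/K.
ΔS_total = -18.43 + 21.08 = 2.65 J/K.

ΔS_total = 2.65 J/K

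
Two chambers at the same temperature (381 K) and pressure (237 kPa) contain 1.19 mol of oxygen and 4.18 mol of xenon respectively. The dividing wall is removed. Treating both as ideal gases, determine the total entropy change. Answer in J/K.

Mole fractions: x_A = 1.19/5.37 = 0.222, x_B = 0.778.
ΔS_mix = −R(n_A ln x_A + n_B ln x_B) = −8.314 × (1.19 ln 0.222 + 4.18 ln 0.778) = 23.6 J/K.

ΔS_mix = 23.6 J/K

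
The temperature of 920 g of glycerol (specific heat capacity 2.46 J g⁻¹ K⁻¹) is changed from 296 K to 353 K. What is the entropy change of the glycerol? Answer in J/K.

ΔS = ∫dQ_rev/T = m c ln(T₂/T₁) = 920 × 2.46 × ln(353/296) = 399 J/K.

ΔS = 399 J/K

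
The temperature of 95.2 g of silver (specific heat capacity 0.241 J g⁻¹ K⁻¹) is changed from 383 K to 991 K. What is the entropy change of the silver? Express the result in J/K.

ΔS = 21.8 J/K

ΔS = ∫dQ_rev/T = m c ln(T₂/T₁) = 95.2 × 0.241 × ln(991/383) = 21.8 J/K.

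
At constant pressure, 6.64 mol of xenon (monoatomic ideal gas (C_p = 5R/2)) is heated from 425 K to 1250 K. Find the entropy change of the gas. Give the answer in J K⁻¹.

At constant pressure, ΔS = nC_p ln(T₂/T₁) with C_p = 5R/2 = 20.79 J mol⁻¹ K⁻¹.
ΔS = 6.64 × 20.79 × ln(1250/425) = 149 J/K.

ΔS = 149 J/K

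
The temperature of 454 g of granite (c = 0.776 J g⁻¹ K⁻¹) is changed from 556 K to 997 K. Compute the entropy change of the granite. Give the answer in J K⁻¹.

ΔS = ∫dQ_rev/T = m c ln(T₂/T₁) = 454 × 0.776 × ln(997/556) = 206 J/K.

ΔS = 206 J/K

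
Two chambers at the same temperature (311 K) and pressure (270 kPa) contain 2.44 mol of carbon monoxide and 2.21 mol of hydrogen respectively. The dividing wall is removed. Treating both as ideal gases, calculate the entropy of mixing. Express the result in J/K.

Mole fractions: x_A = 2.44/4.65 = 0.525, x_B = 0.475.
ΔS_mix = −R(n_A ln x_A + n_B ln x_B) = −8.314 × (2.44 ln 0.525 + 2.21 ln 0.475) = 26.7 J/K.

ΔS_mix = 26.7 J/K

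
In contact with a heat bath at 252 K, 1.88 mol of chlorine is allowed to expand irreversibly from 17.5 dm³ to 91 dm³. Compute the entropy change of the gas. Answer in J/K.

Entropy is a state function, so ΔS_gas depends only on the end states.
For an isothermal ideal gas ΔS_gas = nR ln(V₂/V₁) = 1.88 × 8.314 × ln(91/17.5) = 25.8 J/K.

ΔS_gas = 25.8 J/K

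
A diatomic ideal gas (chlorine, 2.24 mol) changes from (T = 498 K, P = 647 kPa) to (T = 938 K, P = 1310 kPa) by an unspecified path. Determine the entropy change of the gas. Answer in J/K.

ΔS = nC_p ln(T₂/T₁) − nR ln(P₂/P₁), with C_p = 7R/2 = 29.1 J mol⁻¹ K⁻¹ for a diatomic ideal gas.
ΔS = 2.24 × [29.1 × ln(938/498) − 8.314 × ln(1310/647)] = 28.1 J/K.

ΔS = 28.1 J/K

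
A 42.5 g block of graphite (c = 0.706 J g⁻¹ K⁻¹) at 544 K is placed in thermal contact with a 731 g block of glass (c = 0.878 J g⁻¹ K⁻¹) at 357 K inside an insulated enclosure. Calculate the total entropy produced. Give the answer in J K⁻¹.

ΔS_total = 2.9 J/K

Energy balance: T_f = (m₁c₁T₁ + m₂c₂T₂)/(m₁c₁ + m₂c₂) = 365.35 K.
ΔS₁ = m₁c₁ ln(T_f/T₁) = 30.005 × ln(365.35/544) = -11.94 J/K.
ΔS₂ = m₂c₂ ln(T_f/T₂) = 641.818 × ln(365.35/357) = 14.84 J/K.
ΔS_total = -11.94 + 14.84 = 2.9 J/K.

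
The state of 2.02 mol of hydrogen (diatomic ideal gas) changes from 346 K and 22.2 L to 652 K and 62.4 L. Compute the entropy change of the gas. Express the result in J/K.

Entropy is a state function: ΔS = nC_V ln(T₂/T₁) + nR ln(V₂/V₁), with C_V = 5R/2 = 20.79 J mol⁻¹ K⁻¹ for a diatomic ideal gas.
ΔS = 2.02 × [20.79 × ln(652/346) + 8.314 × ln(62.4/22.2)] = 44 J/K.

ΔS = 44 J/K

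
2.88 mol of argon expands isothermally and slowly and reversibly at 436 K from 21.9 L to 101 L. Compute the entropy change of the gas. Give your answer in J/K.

ΔS_gas = 36.6 J/K

For an isothermal ideal gas ΔS_gas = nR ln(V₂/V₁) = 2.88 × 8.314 × ln(101/21.9) = 36.6 J/K.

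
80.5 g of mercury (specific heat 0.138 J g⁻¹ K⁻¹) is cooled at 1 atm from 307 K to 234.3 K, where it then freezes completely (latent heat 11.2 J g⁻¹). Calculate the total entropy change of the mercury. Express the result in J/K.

Cooling step: ΔS₁ = m c ln(T_tr/T_i) = 80.5 × 0.138 × ln(234.3/307) = -3.002 J/K.
Phase change: ΔS₂ = −mL/T_tr = −80.5 × 11.2 / 234.3 = -3.848 J/K.
ΔS_total = (-3.002) + (-3.848) = -6.85 J/K.

ΔS = -6.85 J/K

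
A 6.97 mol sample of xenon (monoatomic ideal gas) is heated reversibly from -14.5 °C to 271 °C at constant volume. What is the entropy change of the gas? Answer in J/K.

In kelvin: T₁ = 258.65 K, T₂ = 544.15 K. At constant volume, ΔS = nC_V ln(T₂/T₁) with C_V = 3R/2 = 12.47 J mol⁻¹ K⁻¹.
ΔS = 6.97 × 12.47 × ln(544.15/258.65) = 64.6 J/K.

ΔS = 64.6 J/K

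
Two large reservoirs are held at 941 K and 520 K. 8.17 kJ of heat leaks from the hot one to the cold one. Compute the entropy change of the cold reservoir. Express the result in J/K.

The cold reservoir gains heat Q, so ΔS_cold = +Q/T_C = 8170/520 = 15.7 J/K.

ΔS_cold = 15.7 J/K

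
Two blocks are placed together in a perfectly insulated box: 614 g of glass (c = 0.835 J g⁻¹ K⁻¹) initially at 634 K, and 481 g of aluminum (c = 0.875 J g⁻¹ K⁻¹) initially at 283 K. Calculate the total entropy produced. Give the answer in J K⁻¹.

Energy balance: T_f = (m₁c₁T₁ + m₂c₂T₂)/(m₁c₁ + m₂c₂) = 475.76 K.
ΔS₁ = m₁c₁ ln(T_f/T₁) = 512.69 × ln(475.76/634) = -147.2 J/K.
ΔS₂ = m₂c₂ ln(T_f/T₂) = 420.875 × ln(475.76/283) = 218.6 J/K.
ΔS_total = -147.2 + 218.6 = 71.4 J/K.

ΔS_total = 71.4 J/K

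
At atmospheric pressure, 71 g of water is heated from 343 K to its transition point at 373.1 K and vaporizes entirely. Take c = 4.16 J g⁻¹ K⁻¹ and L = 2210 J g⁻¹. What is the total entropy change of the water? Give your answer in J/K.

Warming step: ΔS₁ = m c ln(T_tr/T_i) = 71 × 4.16 × ln(373.1/343) = 24.84 J/K.
Phase change: ΔS₂ = +mL/T_tr = 71 × 2210 / 373.1 = 420.6 J/K.
ΔS_total = (24.84) + (420.6) = 445 J/K.

ΔS = 445 J/K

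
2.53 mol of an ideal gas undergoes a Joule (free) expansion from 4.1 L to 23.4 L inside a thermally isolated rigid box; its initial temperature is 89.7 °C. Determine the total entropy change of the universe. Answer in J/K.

ΔS_universe = 36.6 J/K

For an ideal gas in free expansion Q = 0 and W = 0, so T is unchanged.
Entropy is a state function; using a reversible isothermal path, ΔS_gas = nR ln(V₂/V₁) = 2.53 × 8.314 × ln(23.4/4.1) = 36.6 J/K.
The insulated surroundings exchange no heat, so ΔS_surr = 0 and ΔS_universe = ΔS_gas.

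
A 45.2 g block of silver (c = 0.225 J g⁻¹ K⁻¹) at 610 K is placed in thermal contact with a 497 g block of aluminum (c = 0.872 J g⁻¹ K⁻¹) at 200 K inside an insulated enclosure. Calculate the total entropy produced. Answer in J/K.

ΔS_total = 9.03 J/K

Energy balance: T_f = (m₁c₁T₁ + m₂c₂T₂)/(m₁c₁ + m₂c₂) = 209.4 K.
ΔS₁ = m₁c₁ ln(T_f/T₁) = 10.17 × ln(209.4/610) = -10.874 J/K.
ΔS₂ = m₂c₂ ln(T_f/T₂) = 433.384 × ln(209.4/200) = 19.906 J/K.
ΔS_total = -10.874 + 19.906 = 9.03 J/K.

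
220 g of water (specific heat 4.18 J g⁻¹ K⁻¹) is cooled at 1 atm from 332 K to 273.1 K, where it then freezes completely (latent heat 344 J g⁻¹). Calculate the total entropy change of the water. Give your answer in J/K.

ΔS = -457 J/K

Cooling step: ΔS₁ = m c ln(T_tr/T_i) = 220 × 4.18 × ln(273.1/332) = -179.6 J/K.
Phase change: ΔS₂ = −mL/T_tr = −220 × 344 / 273.1 = -277.1 J/K.
ΔS_total = (-179.6) + (-277.1) = -457 J/K.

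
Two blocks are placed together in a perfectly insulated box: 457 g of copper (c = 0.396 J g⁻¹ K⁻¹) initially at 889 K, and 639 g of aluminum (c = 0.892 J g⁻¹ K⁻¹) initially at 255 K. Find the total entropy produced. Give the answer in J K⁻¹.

ΔS_total = 127 J/K

Energy balance: T_f = (m₁c₁T₁ + m₂c₂T₂)/(m₁c₁ + m₂c₂) = 407.79 K.
ΔS₁ = m₁c₁ ln(T_f/T₁) = 180.972 × ln(407.79/889) = -141 J/K.
ΔS₂ = m₂c₂ ln(T_f/T₂) = 569.988 × ln(407.79/255) = 267.6 J/K.
ΔS_total = -141 + 267.6 = 127 J/K.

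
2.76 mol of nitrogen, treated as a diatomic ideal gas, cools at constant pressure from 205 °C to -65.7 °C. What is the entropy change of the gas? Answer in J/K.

ΔS = -67.1 J/K

In kelvin: T₁ = 478.15 K, T₂ = 207.45 K. At constant pressure, ΔS = nC_p ln(T₂/T₁) with C_p = 7R/2 = 29.1 J mol⁻¹ K⁻¹.
ΔS = 2.76 × 29.1 × ln(207.45/478.15) = -67.1 J/K.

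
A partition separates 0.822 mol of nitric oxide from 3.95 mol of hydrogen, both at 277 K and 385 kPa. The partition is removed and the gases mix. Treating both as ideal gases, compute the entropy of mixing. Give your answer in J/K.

Mole fractions: x_A = 0.822/4.77 = 0.172, x_B = 0.828.
ΔS_mix = −R(n_A ln x_A + n_B ln x_B) = −8.314 × (0.822 ln 0.172 + 3.95 ln 0.828) = 18.2 J/K.

ΔS_mix = 18.2 J/K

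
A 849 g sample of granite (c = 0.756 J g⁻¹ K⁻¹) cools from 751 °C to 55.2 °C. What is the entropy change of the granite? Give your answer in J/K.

In kelvin: T₁ = 1024.15 K, T₂ = 328.35 K. ΔS = ∫dQ_rev/T = m c ln(T₂/T₁) = 849 × 0.756 × ln(328.35/1024.15) = -730 J/K.

ΔS = -730 J/K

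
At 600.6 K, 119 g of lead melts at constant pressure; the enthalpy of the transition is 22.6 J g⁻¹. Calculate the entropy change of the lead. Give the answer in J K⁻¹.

Heat absorbed by the substance: Q = mL = 119 × 22.6 = 2689.4 J.
At constant T, ΔS = Q_rev/T = 2689.4 / 600.6 = 4.48 J/K.

ΔS = 4.48 J/K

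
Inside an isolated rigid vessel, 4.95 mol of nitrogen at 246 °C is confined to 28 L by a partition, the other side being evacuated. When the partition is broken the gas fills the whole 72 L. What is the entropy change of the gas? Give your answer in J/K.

ΔS_gas = 38.9 J/K

No heat is exchanged and no work is done, so the ideal-gas temperature stays constant.
Entropy is a state function; using a reversible isothermal path, ΔS_gas = nR ln(V₂/V₁) = 4.95 × 8.314 × ln(72/28) = 38.9 J/K.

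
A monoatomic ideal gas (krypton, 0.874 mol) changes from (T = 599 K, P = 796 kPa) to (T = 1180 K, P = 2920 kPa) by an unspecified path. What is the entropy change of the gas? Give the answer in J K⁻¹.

ΔS = 2.87 J/K

ΔS = nC_p ln(T₂/T₁) − nR ln(P₂/P₁), with C_p = 5R/2 = 20.79 J mol⁻¹ K⁻¹ for a monoatomic ideal gas.
ΔS = 0.874 × [20.79 × ln(1180/599) − 8.314 × ln(2920/796)] = 2.87 J/K.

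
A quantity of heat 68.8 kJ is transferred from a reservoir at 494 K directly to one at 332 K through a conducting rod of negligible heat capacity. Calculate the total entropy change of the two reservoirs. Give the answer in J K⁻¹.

ΔS_total = 68 J/K

ΔS_hot = −Q/T_H = −68800/494 = -139.27 J/K and ΔS_cold = +Q/T_C = 68800/332 = 207.23 J/K.
ΔS_total = -139.27 + 207.23 = 68 J/K, positive as the second law requires.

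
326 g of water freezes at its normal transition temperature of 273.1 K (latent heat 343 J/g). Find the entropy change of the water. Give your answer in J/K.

Heat released by the substance: Q = −mL = −326 × 343 = −111818 J.
At constant T, ΔS = Q_rev/T = −111818 / 273.1 = -409 J/K.

ΔS = -409 J/K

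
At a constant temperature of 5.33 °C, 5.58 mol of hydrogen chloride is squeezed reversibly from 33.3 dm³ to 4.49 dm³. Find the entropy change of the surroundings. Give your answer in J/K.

ΔS_surr = 93 J/K

For an isothermal ideal gas ΔS_gas = nR ln(V₂/V₁) = 5.58 × 8.314 × ln(4.49/33.3) = -93 J/K.
The process is reversible, so ΔS_surr = −ΔS_gas = 93 J/K and ΔS_universe = 0.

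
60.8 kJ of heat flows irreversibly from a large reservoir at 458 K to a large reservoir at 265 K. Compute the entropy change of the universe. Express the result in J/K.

ΔS_hot = −Q/T_H = −60800/458 = -132.75 J/K and ΔS_cold = +Q/T_C = 60800/265 = 229.43 J/K.
ΔS_total = -132.75 + 229.43 = 96.7 J/K, positive as the second law requires.

ΔS_total = 96.7 J/K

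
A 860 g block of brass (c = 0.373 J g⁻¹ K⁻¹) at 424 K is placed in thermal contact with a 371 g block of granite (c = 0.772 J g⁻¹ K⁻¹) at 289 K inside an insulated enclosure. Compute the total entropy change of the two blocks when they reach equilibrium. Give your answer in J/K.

ΔS_total = 11 J/K

Energy balance: T_f = (m₁c₁T₁ + m₂c₂T₂)/(m₁c₁ + m₂c₂) = 360.32 K.
ΔS₁ = m₁c₁ ln(T_f/T₁) = 320.78 × ln(360.32/424) = -52.2 J/K.
ΔS₂ = m₂c₂ ln(T_f/T₂) = 286.412 × ln(360.32/289) = 63.17 J/K.
ΔS_total = -52.2 + 63.17 = 11 J/K.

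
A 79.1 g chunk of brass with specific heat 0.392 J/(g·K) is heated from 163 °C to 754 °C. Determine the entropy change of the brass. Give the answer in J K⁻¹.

ΔS = 26.6 J/K

In kelvin: T₁ = 436.15 K, T₂ = 1027.15 K. ΔS = ∫dQ_rev/T = m c ln(T₂/T₁) = 79.1 × 0.392 × ln(1027.15/436.15) = 26.6 J/K.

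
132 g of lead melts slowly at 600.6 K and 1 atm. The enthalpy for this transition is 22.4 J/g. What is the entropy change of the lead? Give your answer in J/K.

ΔS = 4.92 J/K

Heat absorbed by the substance: Q = mL = 132 × 22.4 = 2956.8 J.
At constant T, ΔS = Q_rev/T = 2956.8 / 600.6 = 4.92 J/K.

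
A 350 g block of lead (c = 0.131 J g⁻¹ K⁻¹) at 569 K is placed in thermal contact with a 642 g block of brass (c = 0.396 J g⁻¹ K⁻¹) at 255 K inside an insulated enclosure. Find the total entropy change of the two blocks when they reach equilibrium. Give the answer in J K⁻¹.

Energy balance: T_f = (m₁c₁T₁ + m₂c₂T₂)/(m₁c₁ + m₂c₂) = 302.98 K.
ΔS₁ = m₁c₁ ln(T_f/T₁) = 45.85 × ln(302.98/569) = -28.9 J/K.
ΔS₂ = m₂c₂ ln(T_f/T₂) = 254.232 × ln(302.98/255) = 43.83 J/K.
ΔS_total = -28.9 + 43.83 = 14.9 J/K.

ΔS_total = 14.9 J/K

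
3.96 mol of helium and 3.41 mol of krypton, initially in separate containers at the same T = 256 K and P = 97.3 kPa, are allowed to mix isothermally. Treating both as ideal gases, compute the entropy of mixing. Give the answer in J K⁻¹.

Mole fractions: x_A = 3.96/7.37 = 0.537, x_B = 0.463.
ΔS_mix = −R(n_A ln x_A + n_B ln x_B) = −8.314 × (3.96 ln 0.537 + 3.41 ln 0.463) = 42.3 J/K.

ΔS_mix = 42.3 J/K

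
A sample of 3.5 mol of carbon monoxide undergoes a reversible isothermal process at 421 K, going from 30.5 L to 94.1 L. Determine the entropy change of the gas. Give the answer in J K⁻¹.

For an isothermal ideal gas ΔS_gas = nR ln(V₂/V₁) = 3.5 × 8.314 × ln(94.1/30.5) = 32.8 J/K.

ΔS_gas = 32.8 J/K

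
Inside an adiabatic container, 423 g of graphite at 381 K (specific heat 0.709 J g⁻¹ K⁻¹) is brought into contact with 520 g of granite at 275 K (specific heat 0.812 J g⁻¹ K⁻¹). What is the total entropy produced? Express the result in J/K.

Energy balance: T_f = (m₁c₁T₁ + m₂c₂T₂)/(m₁c₁ + m₂c₂) = 319.02 K.
ΔS₁ = m₁c₁ ln(T_f/T₁) = 299.907 × ln(319.02/381) = -53.25 J/K.
ΔS₂ = m₂c₂ ln(T_f/T₂) = 422.24 × ln(319.02/275) = 62.7 J/K.
ΔS_total = -53.25 + 62.7 = 9.45 J/K.

ΔS_total = 9.45 J/K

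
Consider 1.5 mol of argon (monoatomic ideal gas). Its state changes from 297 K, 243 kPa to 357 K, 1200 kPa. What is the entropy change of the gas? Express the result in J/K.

ΔS = -14.2 J/K

ΔS = nC_p ln(T₂/T₁) − nR ln(P₂/P₁), with C_p = 5R/2 = 20.79 J mol⁻¹ K⁻¹ for a monoatomic ideal gas.
ΔS = 1.5 × [20.79 × ln(357/297) − 8.314 × ln(1200/243)] = -14.2 J/K.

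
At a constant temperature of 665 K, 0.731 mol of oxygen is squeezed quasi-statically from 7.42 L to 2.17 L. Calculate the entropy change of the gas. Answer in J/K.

ΔS_gas = -7.47 J/K

For an isothermal ideal gas ΔS_gas = nR ln(V₂/V₁) = 0.731 × 8.314 × ln(2.17/7.42) = -7.47 J/K.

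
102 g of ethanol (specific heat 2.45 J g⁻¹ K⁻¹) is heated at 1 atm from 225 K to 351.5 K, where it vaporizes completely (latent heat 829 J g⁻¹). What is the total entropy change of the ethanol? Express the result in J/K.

Warming step: ΔS₁ = m c ln(T_tr/T_i) = 102 × 2.45 × ln(351.5/225) = 111.5 J/K.
Phase change: ΔS₂ = +mL/T_tr = 102 × 829 / 351.5 = 240.6 J/K.
ΔS_total = (111.5) + (240.6) = 352 J/K.

ΔS = 352 J/K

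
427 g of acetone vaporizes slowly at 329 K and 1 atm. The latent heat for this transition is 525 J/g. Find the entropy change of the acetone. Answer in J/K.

Heat absorbed by the substance: Q = mL = 427 × 525 = 224175 J.
At constant T, ΔS = Q_rev/T = 224175 / 329 = 681 J/K.

ΔS = 681 J/K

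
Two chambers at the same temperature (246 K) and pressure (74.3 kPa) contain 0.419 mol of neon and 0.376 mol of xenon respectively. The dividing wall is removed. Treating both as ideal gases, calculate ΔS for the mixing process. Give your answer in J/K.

ΔS_mix = 4.57 J/K

Mole fractions: x_A = 0.419/0.795 = 0.527, x_B = 0.473.
ΔS_mix = −R(n_A ln x_A + n_B ln x_B) = −8.314 × (0.419 ln 0.527 + 0.376 ln 0.473) = 4.57 J/K.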